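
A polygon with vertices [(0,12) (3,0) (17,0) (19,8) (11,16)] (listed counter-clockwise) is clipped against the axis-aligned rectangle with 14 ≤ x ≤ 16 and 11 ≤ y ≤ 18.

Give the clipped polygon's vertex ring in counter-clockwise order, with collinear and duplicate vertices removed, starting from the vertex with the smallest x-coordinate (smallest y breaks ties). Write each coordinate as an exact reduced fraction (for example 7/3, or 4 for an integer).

1. After x ≥ 14: [(14,0) (17,0) (19,8) (14,13)]
2. After x ≤ 16: [(14,0) (16,0) (16,11) (14,13)]
3. After y ≥ 11: [(14,11) (16,11) (16,11) (14,13)]
4. After y ≤ 18: [(14,11) (16,11) (16,11) (14,13)]
5. Canonical ring: [(14,11) (16,11) (14,13)]

Clipped polygon: [(14,11) (16,11) (14,13)]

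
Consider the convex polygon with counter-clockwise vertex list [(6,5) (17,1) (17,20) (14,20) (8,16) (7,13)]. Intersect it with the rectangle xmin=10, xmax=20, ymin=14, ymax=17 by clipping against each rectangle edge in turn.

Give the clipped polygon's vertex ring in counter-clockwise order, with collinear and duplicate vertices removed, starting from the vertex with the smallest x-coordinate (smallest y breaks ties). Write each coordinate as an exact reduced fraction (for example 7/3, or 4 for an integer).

Clipped polygon: [(10,14) (17,14) (17,17) (10,17)]

1. After x ≥ 10: [(10,39/11) (17,1) (17,20) (14,20) (10,52/3)]
2. After x ≤ 20: [(10,39/11) (17,1) (17,20) (14,20) (10,52/3)]
3. After y ≥ 14: [(10,14) (17,14) (17,20) (14,20) (10,52/3)]
4. After y ≤ 17: [(10,17) (10,14) (17,14) (17,17)]
5. Canonical ring: [(10,14) (17,14) (17,17) (10,17)]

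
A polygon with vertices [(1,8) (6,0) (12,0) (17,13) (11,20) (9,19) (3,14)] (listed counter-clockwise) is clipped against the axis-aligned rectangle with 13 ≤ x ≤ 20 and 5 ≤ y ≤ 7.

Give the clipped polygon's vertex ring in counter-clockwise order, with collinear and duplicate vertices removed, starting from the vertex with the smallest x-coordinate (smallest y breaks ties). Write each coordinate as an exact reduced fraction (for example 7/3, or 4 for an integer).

Clipped polygon: [(13,5) (181/13,5) (191/13,7) (13,7)]

1. After x ≥ 13: [(13,13/5) (17,13) (13,53/3)]
2. After x ≤ 20: [(13,13/5) (17,13) (13,53/3)]
3. After y ≥ 5: [(13,5) (181/13,5) (17,13) (13,53/3)]
4. After y ≤ 7: [(13,7) (13,5) (181/13,5) (191/13,7)]
5. Canonical ring: [(13,5) (181/13,5) (191/13,7) (13,7)]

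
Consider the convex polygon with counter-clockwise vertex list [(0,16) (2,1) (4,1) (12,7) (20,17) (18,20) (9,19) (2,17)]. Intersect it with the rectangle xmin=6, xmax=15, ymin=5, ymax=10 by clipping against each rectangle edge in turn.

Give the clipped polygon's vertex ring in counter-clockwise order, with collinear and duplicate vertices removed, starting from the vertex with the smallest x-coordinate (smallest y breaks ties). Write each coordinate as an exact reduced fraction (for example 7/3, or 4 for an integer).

Clipped polygon: [(6,5) (28/3,5) (12,7) (72/5,10) (6,10)]

1. After x ≥ 6: [(6,5/2) (12,7) (20,17) (18,20) (9,19) (6,127/7)]
2. After x ≤ 15: [(6,5/2) (12,7) (15,43/4) (15,59/3) (9,19) (6,127/7)]
3. After y ≥ 5: [(6,5) (28/3,5) (12,7) (15,43/4) (15,59/3) (9,19) (6,127/7)]
4. After y ≤ 10: [(6,10) (6,5) (28/3,5) (12,7) (72/5,10)]
5. Canonical ring: [(6,5) (28/3,5) (12,7) (72/5,10) (6,10)]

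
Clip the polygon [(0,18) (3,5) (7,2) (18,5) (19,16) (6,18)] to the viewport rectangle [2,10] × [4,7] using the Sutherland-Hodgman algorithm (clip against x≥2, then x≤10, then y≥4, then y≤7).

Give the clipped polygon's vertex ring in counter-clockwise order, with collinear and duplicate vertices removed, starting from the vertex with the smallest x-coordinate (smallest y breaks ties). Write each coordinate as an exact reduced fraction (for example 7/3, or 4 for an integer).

Clipped polygon: [(33/13,7) (3,5) (13/3,4) (10,4) (10,7)]

1. After x ≥ 2: [(2,18) (2,28/3) (3,5) (7,2) (18,5) (19,16) (6,18)]
2. After x ≤ 10: [(2,18) (2,28/3) (3,5) (7,2) (10,31/11) (10,226/13) (6,18)]
3. After y ≥ 4: [(2,18) (2,28/3) (3,5) (13/3,4) (10,4) (10,226/13) (6,18)]
4. After y ≤ 7: [(33/13,7) (3,5) (13/3,4) (10,4) (10,7)]
5. Canonical ring: [(33/13,7) (3,5) (13/3,4) (10,4) (10,7)]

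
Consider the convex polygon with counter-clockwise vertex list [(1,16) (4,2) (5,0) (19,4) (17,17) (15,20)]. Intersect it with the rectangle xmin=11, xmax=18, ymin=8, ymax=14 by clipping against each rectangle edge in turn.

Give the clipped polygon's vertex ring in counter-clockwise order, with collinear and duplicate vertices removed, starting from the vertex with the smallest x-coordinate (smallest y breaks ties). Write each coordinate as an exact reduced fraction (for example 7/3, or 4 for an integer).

Clipped polygon: [(11,8) (18,8) (18,21/2) (227/13,14) (11,14)]

1. After x ≥ 11: [(11,132/7) (11,12/7) (19,4) (17,17) (15,20)]
2. After x ≤ 18: [(11,132/7) (11,12/7) (18,26/7) (18,21/2) (17,17) (15,20)]
3. After y ≥ 8: [(11,132/7) (11,8) (18,8) (18,21/2) (17,17) (15,20)]
4. After y ≤ 14: [(11,14) (11,8) (18,8) (18,21/2) (227/13,14)]
5. Canonical ring: [(11,8) (18,8) (18,21/2) (227/13,14) (11,14)]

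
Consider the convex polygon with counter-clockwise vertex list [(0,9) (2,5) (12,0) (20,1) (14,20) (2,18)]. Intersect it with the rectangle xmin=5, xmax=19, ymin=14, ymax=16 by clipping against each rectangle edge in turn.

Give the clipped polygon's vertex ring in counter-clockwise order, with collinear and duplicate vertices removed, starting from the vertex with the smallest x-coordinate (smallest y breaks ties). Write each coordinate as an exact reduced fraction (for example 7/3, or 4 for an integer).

Clipped polygon: [(5,14) (302/19,14) (290/19,16) (5,16)]

1. After x ≥ 5: [(5,7/2) (12,0) (20,1) (14,20) (5,37/2)]
2. After x ≤ 19: [(5,7/2) (12,0) (19,7/8) (19,25/6) (14,20) (5,37/2)]
3. After y ≥ 14: [(5,14) (302/19,14) (14,20) (5,37/2)]
4. After y ≤ 16: [(5,16) (5,14) (302/19,14) (290/19,16)]
5. Canonical ring: [(5,14) (302/19,14) (290/19,16) (5,16)]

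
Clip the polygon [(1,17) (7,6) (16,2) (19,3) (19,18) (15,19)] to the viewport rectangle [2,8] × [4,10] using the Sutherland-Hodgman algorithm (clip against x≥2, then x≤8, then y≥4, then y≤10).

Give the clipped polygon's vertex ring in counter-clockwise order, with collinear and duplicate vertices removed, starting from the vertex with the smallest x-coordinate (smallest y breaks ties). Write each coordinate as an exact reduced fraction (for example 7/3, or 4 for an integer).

Clipped polygon: [(53/11,10) (7,6) (8,50/9) (8,10)]

1. After x ≥ 2: [(2,120/7) (2,91/6) (7,6) (16,2) (19,3) (19,18) (15,19)]
2. After x ≤ 8: [(8,18) (2,120/7) (2,91/6) (7,6) (8,50/9)]
3. After y ≥ 4: [(8,18) (2,120/7) (2,91/6) (7,6) (8,50/9)]
4. After y ≤ 10: [(8,10) (53/11,10) (7,6) (8,50/9)]
5. Canonical ring: [(53/11,10) (7,6) (8,50/9) (8,10)]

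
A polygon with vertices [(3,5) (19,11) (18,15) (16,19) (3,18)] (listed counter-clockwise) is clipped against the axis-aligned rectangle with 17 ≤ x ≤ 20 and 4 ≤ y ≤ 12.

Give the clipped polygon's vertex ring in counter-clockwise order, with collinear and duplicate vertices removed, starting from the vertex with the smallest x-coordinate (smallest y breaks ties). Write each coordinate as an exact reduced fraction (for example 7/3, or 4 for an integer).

Clipped polygon: [(17,41/4) (19,11) (75/4,12) (17,12)]

1. After x ≥ 17: [(17,41/4) (19,11) (18,15) (17,17)]
2. After x ≤ 20: [(17,41/4) (19,11) (18,15) (17,17)]
3. After y ≥ 4: [(17,41/4) (19,11) (18,15) (17,17)]
4. After y ≤ 12: [(17,12) (17,41/4) (19,11) (75/4,12)]
5. Canonical ring: [(17,41/4) (19,11) (75/4,12) (17,12)]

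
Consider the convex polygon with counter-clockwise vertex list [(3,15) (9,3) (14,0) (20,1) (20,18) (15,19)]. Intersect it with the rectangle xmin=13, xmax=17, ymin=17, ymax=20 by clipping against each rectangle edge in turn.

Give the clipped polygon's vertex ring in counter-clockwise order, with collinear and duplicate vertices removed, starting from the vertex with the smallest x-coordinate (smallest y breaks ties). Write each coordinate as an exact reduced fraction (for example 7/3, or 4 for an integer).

Clipped polygon: [(13,17) (17,17) (17,93/5) (15,19) (13,55/3)]

1. After x ≥ 13: [(13,55/3) (13,3/5) (14,0) (20,1) (20,18) (15,19)]
2. After x ≤ 17: [(13,55/3) (13,3/5) (14,0) (17,1/2) (17,93/5) (15,19)]
3. After y ≥ 17: [(13,55/3) (13,17) (17,17) (17,93/5) (15,19)]
4. After y ≤ 20: [(13,55/3) (13,17) (17,17) (17,93/5) (15,19)]
5. Canonical ring: [(13,17) (17,17) (17,93/5) (15,19) (13,55/3)]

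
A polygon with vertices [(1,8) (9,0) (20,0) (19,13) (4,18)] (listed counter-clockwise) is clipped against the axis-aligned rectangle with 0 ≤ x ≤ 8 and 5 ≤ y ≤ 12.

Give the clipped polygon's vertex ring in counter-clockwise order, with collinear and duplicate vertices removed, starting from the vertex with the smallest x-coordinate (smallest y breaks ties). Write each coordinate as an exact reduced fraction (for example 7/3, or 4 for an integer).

Clipped polygon: [(1,8) (4,5) (8,5) (8,12) (11/5,12)]

1. After x ≥ 0: [(1,8) (9,0) (20,0) (19,13) (4,18)]
2. After x ≤ 8: [(1,8) (8,1) (8,50/3) (4,18)]
3. After y ≥ 5: [(1,8) (4,5) (8,5) (8,50/3) (4,18)]
4. After y ≤ 12: [(11/5,12) (1,8) (4,5) (8,5) (8,12)]
5. Canonical ring: [(1,8) (4,5) (8,5) (8,12) (11/5,12)]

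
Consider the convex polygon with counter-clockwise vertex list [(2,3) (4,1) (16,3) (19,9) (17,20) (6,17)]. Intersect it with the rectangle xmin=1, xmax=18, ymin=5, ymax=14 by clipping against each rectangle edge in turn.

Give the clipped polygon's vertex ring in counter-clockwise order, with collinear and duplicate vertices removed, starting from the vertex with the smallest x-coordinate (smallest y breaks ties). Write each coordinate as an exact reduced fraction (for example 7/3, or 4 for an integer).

1. After x ≥ 1: [(2,3) (4,1) (16,3) (19,9) (17,20) (6,17)]
2. After x ≤ 18: [(2,3) (4,1) (16,3) (18,7) (18,29/2) (17,20) (6,17)]
3. After y ≥ 5: [(18/7,5) (17,5) (18,7) (18,29/2) (17,20) (6,17)]
4. After y ≤ 14: [(36/7,14) (18/7,5) (17,5) (18,7) (18,14)]
5. Canonical ring: [(18/7,5) (17,5) (18,7) (18,14) (36/7,14)]

Clipped polygon: [(18/7,5) (17,5) (18,7) (18,14) (36/7,14)]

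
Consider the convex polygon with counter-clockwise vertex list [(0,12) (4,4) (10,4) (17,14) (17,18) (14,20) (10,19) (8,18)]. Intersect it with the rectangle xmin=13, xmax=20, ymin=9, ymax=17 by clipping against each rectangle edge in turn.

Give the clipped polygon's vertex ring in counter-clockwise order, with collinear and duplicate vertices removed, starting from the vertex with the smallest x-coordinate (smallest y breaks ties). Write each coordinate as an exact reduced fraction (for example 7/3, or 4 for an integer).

Clipped polygon: [(13,9) (27/2,9) (17,14) (17,17) (13,17)]

1. After x ≥ 13: [(13,58/7) (17,14) (17,18) (14,20) (13,79/4)]
2. After x ≤ 20: [(13,58/7) (17,14) (17,18) (14,20) (13,79/4)]
3. After y ≥ 9: [(13,9) (27/2,9) (17,14) (17,18) (14,20) (13,79/4)]
4. After y ≤ 17: [(13,17) (13,9) (27/2,9) (17,14) (17,17)]
5. Canonical ring: [(13,9) (27/2,9) (17,14) (17,17) (13,17)]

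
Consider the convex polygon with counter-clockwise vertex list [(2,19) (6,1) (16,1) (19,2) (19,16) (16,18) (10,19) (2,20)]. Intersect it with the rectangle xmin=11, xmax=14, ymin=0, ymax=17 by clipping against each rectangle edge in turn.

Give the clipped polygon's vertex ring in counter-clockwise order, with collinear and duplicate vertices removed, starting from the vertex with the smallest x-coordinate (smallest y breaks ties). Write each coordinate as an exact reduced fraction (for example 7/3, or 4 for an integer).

1. After x ≥ 11: [(11,1) (16,1) (19,2) (19,16) (16,18) (11,113/6)]
2. After x ≤ 14: [(11,1) (14,1) (14,55/3) (11,113/6)]
3. After y ≥ 0: [(11,1) (14,1) (14,55/3) (11,113/6)]
4. After y ≤ 17: [(11,17) (11,1) (14,1) (14,17)]
5. Canonical ring: [(11,1) (14,1) (14,17) (11,17)]

Clipped polygon: [(11,1) (14,1) (14,17) (11,17)]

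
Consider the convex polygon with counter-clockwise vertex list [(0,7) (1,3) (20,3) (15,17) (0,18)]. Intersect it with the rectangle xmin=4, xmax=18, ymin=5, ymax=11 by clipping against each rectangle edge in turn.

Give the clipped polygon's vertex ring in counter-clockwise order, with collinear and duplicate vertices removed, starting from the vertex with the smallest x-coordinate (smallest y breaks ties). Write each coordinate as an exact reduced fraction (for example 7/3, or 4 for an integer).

Clipped polygon: [(4,5) (18,5) (18,43/5) (120/7,11) (4,11)]

1. After x ≥ 4: [(4,3) (20,3) (15,17) (4,266/15)]
2. After x ≤ 18: [(4,3) (18,3) (18,43/5) (15,17) (4,266/15)]
3. After y ≥ 5: [(4,5) (18,5) (18,43/5) (15,17) (4,266/15)]
4. After y ≤ 11: [(4,11) (4,5) (18,5) (18,43/5) (120/7,11)]
5. Canonical ring: [(4,5) (18,5) (18,43/5) (120/7,11) (4,11)]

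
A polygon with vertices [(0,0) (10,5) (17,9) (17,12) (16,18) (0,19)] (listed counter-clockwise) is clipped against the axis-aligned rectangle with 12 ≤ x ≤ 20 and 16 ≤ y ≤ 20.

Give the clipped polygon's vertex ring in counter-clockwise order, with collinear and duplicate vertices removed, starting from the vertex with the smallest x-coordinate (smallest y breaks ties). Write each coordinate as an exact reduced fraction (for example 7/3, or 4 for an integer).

Clipped polygon: [(12,16) (49/3,16) (16,18) (12,73/4)]

1. After x ≥ 12: [(12,43/7) (17,9) (17,12) (16,18) (12,73/4)]
2. After x ≤ 20: [(12,43/7) (17,9) (17,12) (16,18) (12,73/4)]
3. After y ≥ 16: [(12,16) (49/3,16) (16,18) (12,73/4)]
4. After y ≤ 20: [(12,16) (49/3,16) (16,18) (12,73/4)]
5. Canonical ring: [(12,16) (49/3,16) (16,18) (12,73/4)]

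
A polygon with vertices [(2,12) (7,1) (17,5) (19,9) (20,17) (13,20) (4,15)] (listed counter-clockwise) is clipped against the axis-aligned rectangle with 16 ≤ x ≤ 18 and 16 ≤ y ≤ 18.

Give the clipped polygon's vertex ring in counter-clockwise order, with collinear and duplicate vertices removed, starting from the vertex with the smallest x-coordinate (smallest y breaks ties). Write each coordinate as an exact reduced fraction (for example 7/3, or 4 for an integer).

Clipped polygon: [(16,16) (18,16) (18,125/7) (53/3,18) (16,18)]

1. After x ≥ 16: [(16,23/5) (17,5) (19,9) (20,17) (16,131/7)]
2. After x ≤ 18: [(16,23/5) (17,5) (18,7) (18,125/7) (16,131/7)]
3. After y ≥ 16: [(16,16) (18,16) (18,125/7) (16,131/7)]
4. After y ≤ 18: [(16,18) (16,16) (18,16) (18,125/7) (53/3,18)]
5. Canonical ring: [(16,16) (18,16) (18,125/7) (53/3,18) (16,18)]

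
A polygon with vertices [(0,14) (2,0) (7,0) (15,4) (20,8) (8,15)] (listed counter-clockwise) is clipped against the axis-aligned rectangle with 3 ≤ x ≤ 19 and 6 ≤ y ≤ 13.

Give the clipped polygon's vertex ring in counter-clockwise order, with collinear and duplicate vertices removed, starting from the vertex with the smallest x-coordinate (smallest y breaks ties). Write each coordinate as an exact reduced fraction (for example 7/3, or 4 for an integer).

Clipped polygon: [(3,6) (35/2,6) (19,36/5) (19,103/12) (80/7,13) (3,13)]

1. After x ≥ 3: [(3,115/8) (3,0) (7,0) (15,4) (20,8) (8,15)]
2. After x ≤ 19: [(3,115/8) (3,0) (7,0) (15,4) (19,36/5) (19,103/12) (8,15)]
3. After y ≥ 6: [(3,115/8) (3,6) (35/2,6) (19,36/5) (19,103/12) (8,15)]
4. After y ≤ 13: [(3,13) (3,6) (35/2,6) (19,36/5) (19,103/12) (80/7,13)]
5. Canonical ring: [(3,6) (35/2,6) (19,36/5) (19,103/12) (80/7,13) (3,13)]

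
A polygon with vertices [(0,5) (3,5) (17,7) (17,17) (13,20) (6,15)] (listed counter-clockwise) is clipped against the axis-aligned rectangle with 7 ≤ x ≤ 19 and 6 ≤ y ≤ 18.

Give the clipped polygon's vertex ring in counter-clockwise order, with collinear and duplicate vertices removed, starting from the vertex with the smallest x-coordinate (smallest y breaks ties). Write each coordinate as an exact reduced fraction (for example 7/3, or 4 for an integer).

1. After x ≥ 7: [(7,39/7) (17,7) (17,17) (13,20) (7,110/7)]
2. After x ≤ 19: [(7,39/7) (17,7) (17,17) (13,20) (7,110/7)]
3. After y ≥ 6: [(7,6) (10,6) (17,7) (17,17) (13,20) (7,110/7)]
4. After y ≤ 18: [(7,6) (10,6) (17,7) (17,17) (47/3,18) (51/5,18) (7,110/7)]
5. Canonical ring: [(7,6) (10,6) (17,7) (17,17) (47/3,18) (51/5,18) (7,110/7)]

Clipped polygon: [(7,6) (10,6) (17,7) (17,17) (47/3,18) (51/5,18) (7,110/7)]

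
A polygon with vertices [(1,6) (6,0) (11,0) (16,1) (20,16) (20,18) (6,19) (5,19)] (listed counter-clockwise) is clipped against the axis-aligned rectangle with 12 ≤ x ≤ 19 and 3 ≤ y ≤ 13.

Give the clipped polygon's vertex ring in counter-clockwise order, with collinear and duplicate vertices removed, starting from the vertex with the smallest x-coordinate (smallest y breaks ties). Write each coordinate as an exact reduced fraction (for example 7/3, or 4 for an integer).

Clipped polygon: [(12,3) (248/15,3) (19,49/4) (19,13) (12,13)]

1. After x ≥ 12: [(12,1/5) (16,1) (20,16) (20,18) (12,130/7)]
2. After x ≤ 19: [(12,1/5) (16,1) (19,49/4) (19,253/14) (12,130/7)]
3. After y ≥ 3: [(12,3) (248/15,3) (19,49/4) (19,253/14) (12,130/7)]
4. After y ≤ 13: [(12,13) (12,3) (248/15,3) (19,49/4) (19,13)]
5. Canonical ring: [(12,3) (248/15,3) (19,49/4) (19,13) (12,13)]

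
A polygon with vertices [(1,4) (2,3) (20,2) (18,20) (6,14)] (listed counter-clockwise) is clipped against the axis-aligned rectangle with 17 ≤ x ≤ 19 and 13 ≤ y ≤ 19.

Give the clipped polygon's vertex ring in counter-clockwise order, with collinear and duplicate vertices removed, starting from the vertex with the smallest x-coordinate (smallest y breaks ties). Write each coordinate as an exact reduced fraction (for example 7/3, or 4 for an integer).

Clipped polygon: [(17,13) (169/9,13) (163/9,19) (17,19)]

1. After x ≥ 17: [(17,13/6) (20,2) (18,20) (17,39/2)]
2. After x ≤ 19: [(17,13/6) (19,37/18) (19,11) (18,20) (17,39/2)]
3. After y ≥ 13: [(17,13) (169/9,13) (18,20) (17,39/2)]
4. After y ≤ 19: [(17,19) (17,13) (169/9,13) (163/9,19)]
5. Canonical ring: [(17,13) (169/9,13) (163/9,19) (17,19)]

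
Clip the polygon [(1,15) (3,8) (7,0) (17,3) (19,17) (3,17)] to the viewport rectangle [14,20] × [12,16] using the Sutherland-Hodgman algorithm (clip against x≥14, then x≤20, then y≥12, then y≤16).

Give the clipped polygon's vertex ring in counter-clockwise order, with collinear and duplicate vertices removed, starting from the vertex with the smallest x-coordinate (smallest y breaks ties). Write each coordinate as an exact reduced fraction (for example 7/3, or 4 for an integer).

Clipped polygon: [(14,12) (128/7,12) (132/7,16) (14,16)]

1. After x ≥ 14: [(14,21/10) (17,3) (19,17) (14,17)]
2. After x ≤ 20: [(14,21/10) (17,3) (19,17) (14,17)]
3. After y ≥ 12: [(14,12) (128/7,12) (19,17) (14,17)]
4. After y ≤ 16: [(14,16) (14,12) (128/7,12) (132/7,16)]
5. Canonical ring: [(14,12) (128/7,12) (132/7,16) (14,16)]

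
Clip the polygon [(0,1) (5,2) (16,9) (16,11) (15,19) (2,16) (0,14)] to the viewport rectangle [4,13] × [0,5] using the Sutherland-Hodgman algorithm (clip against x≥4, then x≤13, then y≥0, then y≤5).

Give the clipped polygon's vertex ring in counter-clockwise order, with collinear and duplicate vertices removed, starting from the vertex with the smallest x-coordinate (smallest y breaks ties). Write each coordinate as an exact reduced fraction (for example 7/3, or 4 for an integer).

1. After x ≥ 4: [(4,9/5) (5,2) (16,9) (16,11) (15,19) (4,214/13)]
2. After x ≤ 13: [(4,9/5) (5,2) (13,78/11) (13,241/13) (4,214/13)]
3. After y ≥ 0: [(4,9/5) (5,2) (13,78/11) (13,241/13) (4,214/13)]
4. After y ≤ 5: [(4,5) (4,9/5) (5,2) (68/7,5)]
5. Canonical ring: [(4,9/5) (5,2) (68/7,5) (4,5)]

Clipped polygon: [(4,9/5) (5,2) (68/7,5) (4,5)]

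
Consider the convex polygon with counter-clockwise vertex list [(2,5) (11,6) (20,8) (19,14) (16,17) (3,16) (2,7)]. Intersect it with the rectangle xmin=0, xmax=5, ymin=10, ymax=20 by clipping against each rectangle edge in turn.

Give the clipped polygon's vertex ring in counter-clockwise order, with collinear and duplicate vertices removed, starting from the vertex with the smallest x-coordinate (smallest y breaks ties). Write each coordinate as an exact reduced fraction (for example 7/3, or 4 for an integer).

Clipped polygon: [(7/3,10) (5,10) (5,210/13) (3,16)]

1. After x ≥ 0: [(2,5) (11,6) (20,8) (19,14) (16,17) (3,16) (2,7)]
2. After x ≤ 5: [(2,5) (5,16/3) (5,210/13) (3,16) (2,7)]
3. After y ≥ 10: [(5,10) (5,210/13) (3,16) (7/3,10)]
4. After y ≤ 20: [(5,10) (5,210/13) (3,16) (7/3,10)]
5. Canonical ring: [(7/3,10) (5,10) (5,210/13) (3,16)]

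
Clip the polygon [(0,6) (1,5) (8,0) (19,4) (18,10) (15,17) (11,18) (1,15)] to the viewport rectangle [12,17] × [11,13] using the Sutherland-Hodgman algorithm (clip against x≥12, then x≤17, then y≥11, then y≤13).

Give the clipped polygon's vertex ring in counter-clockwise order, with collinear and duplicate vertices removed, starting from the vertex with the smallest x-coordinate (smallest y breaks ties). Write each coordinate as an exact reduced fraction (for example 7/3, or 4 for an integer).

1. After x ≥ 12: [(12,16/11) (19,4) (18,10) (15,17) (12,71/4)]
2. After x ≤ 17: [(12,16/11) (17,36/11) (17,37/3) (15,17) (12,71/4)]
3. After y ≥ 11: [(12,11) (17,11) (17,37/3) (15,17) (12,71/4)]
4. After y ≤ 13: [(12,13) (12,11) (17,11) (17,37/3) (117/7,13)]
5. Canonical ring: [(12,11) (17,11) (17,37/3) (117/7,13) (12,13)]

Clipped polygon: [(12,11) (17,11) (17,37/3) (117/7,13) (12,13)]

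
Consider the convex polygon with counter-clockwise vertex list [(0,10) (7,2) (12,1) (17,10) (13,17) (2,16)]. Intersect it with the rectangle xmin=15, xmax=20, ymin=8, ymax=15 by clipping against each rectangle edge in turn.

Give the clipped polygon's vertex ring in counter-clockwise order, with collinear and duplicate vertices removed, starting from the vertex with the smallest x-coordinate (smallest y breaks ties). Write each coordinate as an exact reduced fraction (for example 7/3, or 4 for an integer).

1. After x ≥ 15: [(15,32/5) (17,10) (15,27/2)]
2. After x ≤ 20: [(15,32/5) (17,10) (15,27/2)]
3. After y ≥ 8: [(15,8) (143/9,8) (17,10) (15,27/2)]
4. After y ≤ 15: [(15,8) (143/9,8) (17,10) (15,27/2)]
5. Canonical ring: [(15,8) (143/9,8) (17,10) (15,27/2)]

Clipped polygon: [(15,8) (143/9,8) (17,10) (15,27/2)]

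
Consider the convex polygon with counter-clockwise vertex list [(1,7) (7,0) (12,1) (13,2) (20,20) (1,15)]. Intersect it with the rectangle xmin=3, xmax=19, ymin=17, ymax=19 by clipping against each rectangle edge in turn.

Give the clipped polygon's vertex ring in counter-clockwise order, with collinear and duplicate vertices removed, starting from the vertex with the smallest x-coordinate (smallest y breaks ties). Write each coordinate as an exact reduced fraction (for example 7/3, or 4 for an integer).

Clipped polygon: [(43/5,17) (113/6,17) (19,122/7) (19,19) (81/5,19)]

1. After x ≥ 3: [(3,14/3) (7,0) (12,1) (13,2) (20,20) (3,295/19)]
2. After x ≤ 19: [(3,14/3) (7,0) (12,1) (13,2) (19,122/7) (19,375/19) (3,295/19)]
3. After y ≥ 17: [(113/6,17) (19,122/7) (19,375/19) (43/5,17)]
4. After y ≤ 19: [(113/6,17) (19,122/7) (19,19) (81/5,19) (43/5,17)]
5. Canonical ring: [(43/5,17) (113/6,17) (19,122/7) (19,19) (81/5,19)]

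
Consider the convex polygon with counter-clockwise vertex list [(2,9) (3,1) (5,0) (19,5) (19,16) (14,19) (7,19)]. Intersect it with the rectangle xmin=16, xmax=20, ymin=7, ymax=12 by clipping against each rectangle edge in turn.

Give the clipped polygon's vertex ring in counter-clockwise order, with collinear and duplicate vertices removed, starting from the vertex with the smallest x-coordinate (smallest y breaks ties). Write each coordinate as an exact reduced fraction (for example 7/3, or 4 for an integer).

Clipped polygon: [(16,7) (19,7) (19,12) (16,12)]

1. After x ≥ 16: [(16,55/14) (19,5) (19,16) (16,89/5)]
2. After x ≤ 20: [(16,55/14) (19,5) (19,16) (16,89/5)]
3. After y ≥ 7: [(16,7) (19,7) (19,16) (16,89/5)]
4. After y ≤ 12: [(16,12) (16,7) (19,7) (19,12)]
5. Canonical ring: [(16,7) (19,7) (19,12) (16,12)]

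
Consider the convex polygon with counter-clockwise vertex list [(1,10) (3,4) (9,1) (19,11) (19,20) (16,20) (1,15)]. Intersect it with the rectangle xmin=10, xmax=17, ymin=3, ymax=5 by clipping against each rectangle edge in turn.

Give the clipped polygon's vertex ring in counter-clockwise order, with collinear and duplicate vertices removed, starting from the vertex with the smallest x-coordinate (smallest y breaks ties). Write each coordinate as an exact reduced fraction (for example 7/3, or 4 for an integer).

1. After x ≥ 10: [(10,2) (19,11) (19,20) (16,20) (10,18)]
2. After x ≤ 17: [(10,2) (17,9) (17,20) (16,20) (10,18)]
3. After y ≥ 3: [(10,3) (11,3) (17,9) (17,20) (16,20) (10,18)]
4. After y ≤ 5: [(10,5) (10,3) (11,3) (13,5)]
5. Canonical ring: [(10,3) (11,3) (13,5) (10,5)]

Clipped polygon: [(10,3) (11,3) (13,5) (10,5)]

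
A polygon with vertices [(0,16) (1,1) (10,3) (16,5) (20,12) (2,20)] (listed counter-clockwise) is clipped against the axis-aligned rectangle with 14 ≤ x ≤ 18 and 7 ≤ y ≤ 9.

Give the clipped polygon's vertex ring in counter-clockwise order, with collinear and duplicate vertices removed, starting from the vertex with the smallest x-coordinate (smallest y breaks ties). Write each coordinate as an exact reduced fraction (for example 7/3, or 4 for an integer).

Clipped polygon: [(14,7) (120/7,7) (18,17/2) (18,9) (14,9)]

1. After x ≥ 14: [(14,13/3) (16,5) (20,12) (14,44/3)]
2. After x ≤ 18: [(14,13/3) (16,5) (18,17/2) (18,116/9) (14,44/3)]
3. After y ≥ 7: [(14,7) (120/7,7) (18,17/2) (18,116/9) (14,44/3)]
4. After y ≤ 9: [(14,9) (14,7) (120/7,7) (18,17/2) (18,9)]
5. Canonical ring: [(14,7) (120/7,7) (18,17/2) (18,9) (14,9)]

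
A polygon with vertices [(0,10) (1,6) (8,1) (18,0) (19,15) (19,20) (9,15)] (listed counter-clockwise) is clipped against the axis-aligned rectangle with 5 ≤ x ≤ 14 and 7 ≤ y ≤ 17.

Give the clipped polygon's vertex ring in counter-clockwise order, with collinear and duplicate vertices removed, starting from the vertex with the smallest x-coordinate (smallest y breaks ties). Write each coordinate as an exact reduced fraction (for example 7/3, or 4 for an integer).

1. After x ≥ 5: [(5,115/9) (5,22/7) (8,1) (18,0) (19,15) (19,20) (9,15)]
2. After x ≤ 14: [(5,115/9) (5,22/7) (8,1) (14,2/5) (14,35/2) (9,15)]
3. After y ≥ 7: [(5,115/9) (5,7) (14,7) (14,35/2) (9,15)]
4. After y ≤ 17: [(5,115/9) (5,7) (14,7) (14,17) (13,17) (9,15)]
5. Canonical ring: [(5,7) (14,7) (14,17) (13,17) (9,15) (5,115/9)]

Clipped polygon: [(5,7) (14,7) (14,17) (13,17) (9,15) (5,115/9)]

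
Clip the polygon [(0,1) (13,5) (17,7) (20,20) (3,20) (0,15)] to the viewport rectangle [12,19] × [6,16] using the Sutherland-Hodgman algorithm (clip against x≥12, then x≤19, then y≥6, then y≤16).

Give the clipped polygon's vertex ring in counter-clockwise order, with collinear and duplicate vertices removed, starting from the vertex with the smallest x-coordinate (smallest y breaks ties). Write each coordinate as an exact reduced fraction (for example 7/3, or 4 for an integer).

Clipped polygon: [(12,6) (15,6) (17,7) (19,47/3) (19,16) (12,16)]

1. After x ≥ 12: [(12,61/13) (13,5) (17,7) (20,20) (12,20)]
2. After x ≤ 19: [(12,61/13) (13,5) (17,7) (19,47/3) (19,20) (12,20)]
3. After y ≥ 6: [(12,6) (15,6) (17,7) (19,47/3) (19,20) (12,20)]
4. After y ≤ 16: [(12,16) (12,6) (15,6) (17,7) (19,47/3) (19,16)]
5. Canonical ring: [(12,6) (15,6) (17,7) (19,47/3) (19,16) (12,16)]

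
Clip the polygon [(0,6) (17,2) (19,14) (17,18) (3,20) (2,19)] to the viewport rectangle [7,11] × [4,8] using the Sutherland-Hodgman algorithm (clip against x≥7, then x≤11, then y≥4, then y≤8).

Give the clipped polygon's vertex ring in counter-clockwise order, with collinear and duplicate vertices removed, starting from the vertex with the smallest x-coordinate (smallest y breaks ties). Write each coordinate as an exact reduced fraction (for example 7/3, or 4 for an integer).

1. After x ≥ 7: [(7,74/17) (17,2) (19,14) (17,18) (7,136/7)]
2. After x ≤ 11: [(7,74/17) (11,58/17) (11,132/7) (7,136/7)]
3. After y ≥ 4: [(7,74/17) (17/2,4) (11,4) (11,132/7) (7,136/7)]
4. After y ≤ 8: [(7,8) (7,74/17) (17/2,4) (11,4) (11,8)]
5. Canonical ring: [(7,74/17) (17/2,4) (11,4) (11,8) (7,8)]

Clipped polygon: [(7,74/17) (17/2,4) (11,4) (11,8) (7,8)]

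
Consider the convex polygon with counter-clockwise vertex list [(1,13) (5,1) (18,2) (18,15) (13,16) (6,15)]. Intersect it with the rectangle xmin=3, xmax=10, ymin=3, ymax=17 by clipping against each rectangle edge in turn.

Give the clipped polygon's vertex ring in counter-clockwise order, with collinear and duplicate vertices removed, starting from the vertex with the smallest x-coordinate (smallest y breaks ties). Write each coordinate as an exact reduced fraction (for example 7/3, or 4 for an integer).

Clipped polygon: [(3,7) (13/3,3) (10,3) (10,109/7) (6,15) (3,69/5)]

1. After x ≥ 3: [(3,69/5) (3,7) (5,1) (18,2) (18,15) (13,16) (6,15)]
2. After x ≤ 10: [(3,69/5) (3,7) (5,1) (10,18/13) (10,109/7) (6,15)]
3. After y ≥ 3: [(3,69/5) (3,7) (13/3,3) (10,3) (10,109/7) (6,15)]
4. After y ≤ 17: [(3,69/5) (3,7) (13/3,3) (10,3) (10,109/7) (6,15)]
5. Canonical ring: [(3,7) (13/3,3) (10,3) (10,109/7) (6,15) (3,69/5)]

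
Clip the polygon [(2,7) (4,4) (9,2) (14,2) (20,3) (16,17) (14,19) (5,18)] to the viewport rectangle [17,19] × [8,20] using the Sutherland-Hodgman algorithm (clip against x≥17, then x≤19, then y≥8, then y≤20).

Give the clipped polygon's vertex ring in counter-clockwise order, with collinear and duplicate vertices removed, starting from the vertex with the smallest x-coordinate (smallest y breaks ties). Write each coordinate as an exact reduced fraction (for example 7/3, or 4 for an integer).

1. After x ≥ 17: [(17,5/2) (20,3) (17,27/2)]
2. After x ≤ 19: [(17,5/2) (19,17/6) (19,13/2) (17,27/2)]
3. After y ≥ 8: [(17,8) (130/7,8) (17,27/2)]
4. After y ≤ 20: [(17,8) (130/7,8) (17,27/2)]
5. Canonical ring: [(17,8) (130/7,8) (17,27/2)]

Clipped polygon: [(17,8) (130/7,8) (17,27/2)]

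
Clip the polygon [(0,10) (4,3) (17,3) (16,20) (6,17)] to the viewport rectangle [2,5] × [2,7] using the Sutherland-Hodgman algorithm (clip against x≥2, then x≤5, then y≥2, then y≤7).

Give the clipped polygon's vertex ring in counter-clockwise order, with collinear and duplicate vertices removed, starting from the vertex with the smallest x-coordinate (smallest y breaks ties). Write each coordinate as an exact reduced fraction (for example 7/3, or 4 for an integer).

Clipped polygon: [(2,13/2) (4,3) (5,3) (5,7) (2,7)]

1. After x ≥ 2: [(2,37/3) (2,13/2) (4,3) (17,3) (16,20) (6,17)]
2. After x ≤ 5: [(5,95/6) (2,37/3) (2,13/2) (4,3) (5,3)]
3. After y ≥ 2: [(5,95/6) (2,37/3) (2,13/2) (4,3) (5,3)]
4. After y ≤ 7: [(5,7) (2,7) (2,13/2) (4,3) (5,3)]
5. Canonical ring: [(2,13/2) (4,3) (5,3) (5,7) (2,7)]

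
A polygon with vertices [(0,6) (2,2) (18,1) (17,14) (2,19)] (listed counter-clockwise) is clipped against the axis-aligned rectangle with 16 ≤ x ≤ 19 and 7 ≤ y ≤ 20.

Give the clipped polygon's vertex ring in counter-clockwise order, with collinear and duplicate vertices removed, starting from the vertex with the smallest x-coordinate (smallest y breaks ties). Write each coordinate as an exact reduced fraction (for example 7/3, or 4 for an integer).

Clipped polygon: [(16,7) (228/13,7) (17,14) (16,43/3)]

1. After x ≥ 16: [(16,9/8) (18,1) (17,14) (16,43/3)]
2. After x ≤ 19: [(16,9/8) (18,1) (17,14) (16,43/3)]
3. After y ≥ 7: [(16,7) (228/13,7) (17,14) (16,43/3)]
4. After y ≤ 20: [(16,7) (228/13,7) (17,14) (16,43/3)]
5. Canonical ring: [(16,7) (228/13,7) (17,14) (16,43/3)]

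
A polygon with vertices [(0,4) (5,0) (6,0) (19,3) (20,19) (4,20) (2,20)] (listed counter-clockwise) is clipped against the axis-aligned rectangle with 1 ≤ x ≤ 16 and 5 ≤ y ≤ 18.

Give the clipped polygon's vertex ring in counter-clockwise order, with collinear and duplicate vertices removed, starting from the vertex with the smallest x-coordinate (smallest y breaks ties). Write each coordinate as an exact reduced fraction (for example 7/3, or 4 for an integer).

Clipped polygon: [(1,5) (16,5) (16,18) (7/4,18) (1,12)]

1. After x ≥ 1: [(1,12) (1,16/5) (5,0) (6,0) (19,3) (20,19) (4,20) (2,20)]
2. After x ≤ 16: [(1,12) (1,16/5) (5,0) (6,0) (16,30/13) (16,77/4) (4,20) (2,20)]
3. After y ≥ 5: [(1,12) (1,5) (16,5) (16,77/4) (4,20) (2,20)]
4. After y ≤ 18: [(7/4,18) (1,12) (1,5) (16,5) (16,18)]
5. Canonical ring: [(1,5) (16,5) (16,18) (7/4,18) (1,12)]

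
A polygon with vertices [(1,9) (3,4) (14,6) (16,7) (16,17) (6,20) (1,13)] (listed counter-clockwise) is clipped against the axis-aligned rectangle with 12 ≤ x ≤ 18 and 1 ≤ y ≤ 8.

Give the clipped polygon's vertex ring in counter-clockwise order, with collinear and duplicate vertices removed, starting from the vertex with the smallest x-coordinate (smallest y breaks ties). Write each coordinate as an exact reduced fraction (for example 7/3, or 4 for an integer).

1. After x ≥ 12: [(12,62/11) (14,6) (16,7) (16,17) (12,91/5)]
2. After x ≤ 18: [(12,62/11) (14,6) (16,7) (16,17) (12,91/5)]
3. After y ≥ 1: [(12,62/11) (14,6) (16,7) (16,17) (12,91/5)]
4. After y ≤ 8: [(12,8) (12,62/11) (14,6) (16,7) (16,8)]
5. Canonical ring: [(12,62/11) (14,6) (16,7) (16,8) (12,8)]

Clipped polygon: [(12,62/11) (14,6) (16,7) (16,8) (12,8)]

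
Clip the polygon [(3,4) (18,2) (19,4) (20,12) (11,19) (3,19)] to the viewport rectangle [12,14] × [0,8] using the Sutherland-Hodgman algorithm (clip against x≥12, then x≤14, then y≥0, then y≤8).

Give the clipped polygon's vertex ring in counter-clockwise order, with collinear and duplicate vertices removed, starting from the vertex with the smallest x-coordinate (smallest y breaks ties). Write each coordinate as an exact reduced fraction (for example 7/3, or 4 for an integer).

1. After x ≥ 12: [(12,14/5) (18,2) (19,4) (20,12) (12,164/9)]
2. After x ≤ 14: [(12,14/5) (14,38/15) (14,50/3) (12,164/9)]
3. After y ≥ 0: [(12,14/5) (14,38/15) (14,50/3) (12,164/9)]
4. After y ≤ 8: [(12,8) (12,14/5) (14,38/15) (14,8)]
5. Canonical ring: [(12,14/5) (14,38/15) (14,8) (12,8)]

Clipped polygon: [(12,14/5) (14,38/15) (14,8) (12,8)]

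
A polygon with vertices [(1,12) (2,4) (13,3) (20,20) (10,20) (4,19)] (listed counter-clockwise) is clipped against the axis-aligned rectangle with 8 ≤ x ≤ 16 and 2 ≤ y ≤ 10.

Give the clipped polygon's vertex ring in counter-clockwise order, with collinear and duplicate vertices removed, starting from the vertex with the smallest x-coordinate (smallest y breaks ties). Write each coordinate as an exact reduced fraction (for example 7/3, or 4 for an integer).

Clipped polygon: [(8,38/11) (13,3) (270/17,10) (8,10)]

1. After x ≥ 8: [(8,38/11) (13,3) (20,20) (10,20) (8,59/3)]
2. After x ≤ 16: [(8,38/11) (13,3) (16,72/7) (16,20) (10,20) (8,59/3)]
3. After y ≥ 2: [(8,38/11) (13,3) (16,72/7) (16,20) (10,20) (8,59/3)]
4. After y ≤ 10: [(8,10) (8,38/11) (13,3) (270/17,10)]
5. Canonical ring: [(8,38/11) (13,3) (270/17,10) (8,10)]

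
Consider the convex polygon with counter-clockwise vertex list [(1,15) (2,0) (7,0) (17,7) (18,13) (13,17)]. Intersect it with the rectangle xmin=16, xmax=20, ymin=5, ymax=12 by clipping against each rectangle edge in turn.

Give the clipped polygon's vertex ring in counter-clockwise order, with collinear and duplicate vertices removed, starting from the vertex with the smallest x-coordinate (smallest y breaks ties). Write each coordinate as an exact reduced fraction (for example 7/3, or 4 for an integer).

Clipped polygon: [(16,63/10) (17,7) (107/6,12) (16,12)]

1. After x ≥ 16: [(16,63/10) (17,7) (18,13) (16,73/5)]
2. After x ≤ 20: [(16,63/10) (17,7) (18,13) (16,73/5)]
3. After y ≥ 5: [(16,63/10) (17,7) (18,13) (16,73/5)]
4. After y ≤ 12: [(16,12) (16,63/10) (17,7) (107/6,12)]
5. Canonical ring: [(16,63/10) (17,7) (107/6,12) (16,12)]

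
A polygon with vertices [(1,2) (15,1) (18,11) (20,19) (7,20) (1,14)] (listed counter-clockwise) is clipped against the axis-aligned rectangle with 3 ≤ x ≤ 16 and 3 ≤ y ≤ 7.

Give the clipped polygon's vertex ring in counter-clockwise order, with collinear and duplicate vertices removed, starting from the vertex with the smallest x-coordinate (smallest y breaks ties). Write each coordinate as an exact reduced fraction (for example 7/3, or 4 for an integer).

1. After x ≥ 3: [(3,13/7) (15,1) (18,11) (20,19) (7,20) (3,16)]
2. After x ≤ 16: [(3,13/7) (15,1) (16,13/3) (16,251/13) (7,20) (3,16)]
3. After y ≥ 3: [(3,3) (78/5,3) (16,13/3) (16,251/13) (7,20) (3,16)]
4. After y ≤ 7: [(3,7) (3,3) (78/5,3) (16,13/3) (16,7)]
5. Canonical ring: [(3,3) (78/5,3) (16,13/3) (16,7) (3,7)]

Clipped polygon: [(3,3) (78/5,3) (16,13/3) (16,7) (3,7)]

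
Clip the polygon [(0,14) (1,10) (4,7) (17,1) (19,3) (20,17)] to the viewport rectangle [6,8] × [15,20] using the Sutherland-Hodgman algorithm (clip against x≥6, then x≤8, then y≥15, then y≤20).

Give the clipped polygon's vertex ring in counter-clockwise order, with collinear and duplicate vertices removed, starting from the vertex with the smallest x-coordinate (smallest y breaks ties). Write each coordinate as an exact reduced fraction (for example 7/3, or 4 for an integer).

1. After x ≥ 6: [(6,149/10) (6,79/13) (17,1) (19,3) (20,17)]
2. After x ≤ 8: [(8,76/5) (6,149/10) (6,79/13) (8,67/13)]
3. After y ≥ 15: [(8,15) (8,76/5) (20/3,15)]
4. After y ≤ 20: [(8,15) (8,76/5) (20/3,15)]
5. Canonical ring: [(20/3,15) (8,15) (8,76/5)]

Clipped polygon: [(20/3,15) (8,15) (8,76/5)]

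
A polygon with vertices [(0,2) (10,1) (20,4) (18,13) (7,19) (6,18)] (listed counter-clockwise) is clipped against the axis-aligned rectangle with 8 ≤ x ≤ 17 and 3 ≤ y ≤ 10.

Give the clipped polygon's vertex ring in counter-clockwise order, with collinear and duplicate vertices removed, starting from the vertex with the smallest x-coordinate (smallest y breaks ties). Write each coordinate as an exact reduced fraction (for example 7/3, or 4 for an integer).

1. After x ≥ 8: [(8,6/5) (10,1) (20,4) (18,13) (8,203/11)]
2. After x ≤ 17: [(8,6/5) (10,1) (17,31/10) (17,149/11) (8,203/11)]
3. After y ≥ 3: [(8,3) (50/3,3) (17,31/10) (17,149/11) (8,203/11)]
4. After y ≤ 10: [(8,10) (8,3) (50/3,3) (17,31/10) (17,10)]
5. Canonical ring: [(8,3) (50/3,3) (17,31/10) (17,10) (8,10)]

Clipped polygon: [(8,3) (50/3,3) (17,31/10) (17,10) (8,10)]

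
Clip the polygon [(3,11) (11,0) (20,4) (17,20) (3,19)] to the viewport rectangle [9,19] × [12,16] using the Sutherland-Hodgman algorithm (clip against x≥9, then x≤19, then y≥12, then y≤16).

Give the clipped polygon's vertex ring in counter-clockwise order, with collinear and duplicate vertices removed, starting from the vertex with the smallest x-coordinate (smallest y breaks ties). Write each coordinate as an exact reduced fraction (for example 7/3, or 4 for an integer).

1. After x ≥ 9: [(9,11/4) (11,0) (20,4) (17,20) (9,136/7)]
2. After x ≤ 19: [(9,11/4) (11,0) (19,32/9) (19,28/3) (17,20) (9,136/7)]
3. After y ≥ 12: [(9,12) (37/2,12) (17,20) (9,136/7)]
4. After y ≤ 16: [(9,16) (9,12) (37/2,12) (71/4,16)]
5. Canonical ring: [(9,12) (37/2,12) (71/4,16) (9,16)]

Clipped polygon: [(9,12) (37/2,12) (71/4,16) (9,16)]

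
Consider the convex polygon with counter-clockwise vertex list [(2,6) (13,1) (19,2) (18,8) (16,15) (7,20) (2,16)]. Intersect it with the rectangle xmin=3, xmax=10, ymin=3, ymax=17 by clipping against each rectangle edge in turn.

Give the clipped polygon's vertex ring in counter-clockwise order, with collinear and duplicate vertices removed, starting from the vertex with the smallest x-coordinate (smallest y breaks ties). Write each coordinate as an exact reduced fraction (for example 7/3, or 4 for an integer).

1. After x ≥ 3: [(3,61/11) (13,1) (19,2) (18,8) (16,15) (7,20) (3,84/5)]
2. After x ≤ 10: [(3,61/11) (10,26/11) (10,55/3) (7,20) (3,84/5)]
3. After y ≥ 3: [(3,61/11) (43/5,3) (10,3) (10,55/3) (7,20) (3,84/5)]
4. After y ≤ 17: [(3,61/11) (43/5,3) (10,3) (10,17) (13/4,17) (3,84/5)]
5. Canonical ring: [(3,61/11) (43/5,3) (10,3) (10,17) (13/4,17) (3,84/5)]

Clipped polygon: [(3,61/11) (43/5,3) (10,3) (10,17) (13/4,17) (3,84/5)]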